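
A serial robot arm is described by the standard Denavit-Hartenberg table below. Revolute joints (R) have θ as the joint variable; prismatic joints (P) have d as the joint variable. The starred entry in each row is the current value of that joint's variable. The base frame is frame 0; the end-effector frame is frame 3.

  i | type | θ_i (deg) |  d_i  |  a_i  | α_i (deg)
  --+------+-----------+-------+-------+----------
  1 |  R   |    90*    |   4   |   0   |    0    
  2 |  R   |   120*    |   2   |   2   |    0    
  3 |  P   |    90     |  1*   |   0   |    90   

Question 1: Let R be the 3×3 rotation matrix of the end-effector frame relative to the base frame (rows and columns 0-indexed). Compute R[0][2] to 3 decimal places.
End-effector z-axis (col 2 of R) = (-0.8660,-0.5000,0.0000)
R[0][2] = -0.8660

-0.866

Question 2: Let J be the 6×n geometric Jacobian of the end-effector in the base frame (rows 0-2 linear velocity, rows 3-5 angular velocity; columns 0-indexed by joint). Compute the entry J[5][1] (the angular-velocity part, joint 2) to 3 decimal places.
axis z_1 = (0.0000,0.0000,1.0000); lever o_n−o_1 = (-1.7321,-1.0000,3.0000)
cross product → J_v[:, 1] = (1.0000,-1.7321,0.0000)
J_ω[:, 1] = z_1
entry J[5][1] = 1.0000

1.000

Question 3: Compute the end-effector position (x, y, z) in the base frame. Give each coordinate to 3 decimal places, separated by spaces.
-1.732 -1.000 7.000

after link 1: o_1 = (0.0000, 0.0000, 4.0000)
after link 2: o_2 = (-1.7321, -1.0000, 6.0000)
after link 3: o_3 = (-1.7321, -1.0000, 7.0000)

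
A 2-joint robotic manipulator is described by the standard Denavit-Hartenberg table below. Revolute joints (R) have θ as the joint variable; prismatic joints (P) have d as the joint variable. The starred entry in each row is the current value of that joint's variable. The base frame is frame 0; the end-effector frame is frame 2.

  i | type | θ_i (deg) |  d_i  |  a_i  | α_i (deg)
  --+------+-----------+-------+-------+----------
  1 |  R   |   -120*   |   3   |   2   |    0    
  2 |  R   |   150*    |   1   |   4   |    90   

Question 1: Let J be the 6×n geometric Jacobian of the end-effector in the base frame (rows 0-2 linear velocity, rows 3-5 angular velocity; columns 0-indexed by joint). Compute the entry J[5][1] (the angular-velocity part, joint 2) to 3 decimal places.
axis z_1 = (0.0000,0.0000,1.0000); lever o_n−o_1 = (3.4641,2.0000,1.0000)
cross product → J_v[:, 1] = (-2.0000,3.4641,0.0000)
J_ω[:, 1] = z_1
entry J[5][1] = 1.0000

1.000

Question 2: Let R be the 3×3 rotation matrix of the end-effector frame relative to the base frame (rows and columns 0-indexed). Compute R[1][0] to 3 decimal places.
End-effector x-axis (col 0 of R) = (0.8660,0.5000,0.0000)
R[1][0] = 0.5000

0.500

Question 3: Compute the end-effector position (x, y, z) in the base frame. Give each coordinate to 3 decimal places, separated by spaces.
2.464 0.268 4.000

after link 1: o_1 = (-1.0000, -1.7321, 3.0000)
after link 2: o_2 = (2.4641, 0.2679, 4.0000)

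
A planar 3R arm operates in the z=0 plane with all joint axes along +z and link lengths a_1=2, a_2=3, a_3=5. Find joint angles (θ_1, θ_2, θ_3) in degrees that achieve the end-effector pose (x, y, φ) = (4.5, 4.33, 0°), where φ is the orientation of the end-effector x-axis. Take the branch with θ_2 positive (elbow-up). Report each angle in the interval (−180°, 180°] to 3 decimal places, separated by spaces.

59.996 60.006 -120.002

wrist centre = target − a_3·(cos φ, sin φ) = (-0.5000, 4.3300)
cos θ_2 = (18.9989−2²−3²)/(2·2·3) = 0.4999; θ_2 = 60.0061° (elbow-up)
β = atan2(4.3300,-0.5000) = 96.5870°; ψ = atan2(2.5982,3.4997) = 36.5906°
θ_1 = β − ψ = 59.9964°
θ_3 = φ − θ_1 − θ_2 = -120.0024° (wrapped to (-180°,180°])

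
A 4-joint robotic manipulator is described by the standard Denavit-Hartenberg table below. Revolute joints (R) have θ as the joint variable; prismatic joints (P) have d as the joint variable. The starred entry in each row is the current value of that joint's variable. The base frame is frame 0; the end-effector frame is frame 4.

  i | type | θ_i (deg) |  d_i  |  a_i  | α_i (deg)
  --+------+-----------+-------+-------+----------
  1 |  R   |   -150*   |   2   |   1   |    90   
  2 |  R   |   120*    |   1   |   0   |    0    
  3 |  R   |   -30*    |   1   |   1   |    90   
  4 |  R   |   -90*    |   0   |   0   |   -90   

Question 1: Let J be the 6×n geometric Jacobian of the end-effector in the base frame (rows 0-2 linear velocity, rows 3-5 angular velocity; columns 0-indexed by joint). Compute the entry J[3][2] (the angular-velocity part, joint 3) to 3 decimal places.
axis z_2 = (-0.5000,0.8660,0.0000); lever o_n−o_2 = (-0.5000,0.8660,1.0000)
cross product → J_v[:, 2] = (0.8660,0.5000,0.0000)
J_ω[:, 2] = z_2
entry J[3][2] = -0.5000

-0.500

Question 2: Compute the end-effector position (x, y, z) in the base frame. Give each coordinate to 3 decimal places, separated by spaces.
after link 1: o_1 = (-0.8660, -0.5000, 2.0000)
after link 2: o_2 = (-1.3660, 0.3660, 2.0000)
after link 3: o_3 = (-1.8660, 1.2321, 3.0000)
after link 4: o_4 = (-1.8660, 1.2321, 3.0000)

-1.866 1.232 3.000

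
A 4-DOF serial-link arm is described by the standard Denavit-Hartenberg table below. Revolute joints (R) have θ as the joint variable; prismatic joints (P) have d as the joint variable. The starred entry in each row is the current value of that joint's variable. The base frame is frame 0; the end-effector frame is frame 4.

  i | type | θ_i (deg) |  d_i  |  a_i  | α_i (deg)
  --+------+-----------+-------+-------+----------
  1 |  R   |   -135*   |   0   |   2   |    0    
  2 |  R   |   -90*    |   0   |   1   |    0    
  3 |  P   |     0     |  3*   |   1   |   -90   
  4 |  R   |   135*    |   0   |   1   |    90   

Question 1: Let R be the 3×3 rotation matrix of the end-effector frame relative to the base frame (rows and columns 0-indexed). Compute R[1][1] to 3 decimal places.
End-effector y-axis (col 1 of R) = (-0.7071,-0.7071,0.0000)
R[1][1] = -0.7071

-0.707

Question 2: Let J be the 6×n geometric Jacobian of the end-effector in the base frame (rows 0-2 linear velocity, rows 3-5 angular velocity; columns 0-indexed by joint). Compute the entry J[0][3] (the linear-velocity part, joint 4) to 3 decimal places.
0.500

axis z_3 = (-0.7071,-0.7071,0.0000); lever o_n−o_3 = (0.5000,-0.5000,-0.7071)
cross product → J_v[:, 3] = (0.5000,-0.5000,0.7071)
J_ω[:, 3] = z_3
entry J[0][3] = 0.5000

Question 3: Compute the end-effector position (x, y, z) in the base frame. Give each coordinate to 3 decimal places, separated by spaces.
after link 1: o_1 = (-1.4142, -1.4142, 0.0000)
after link 2: o_2 = (-2.1213, -0.7071, 0.0000)
after link 3: o_3 = (-2.8284, -0.0000, 3.0000)
after link 4: o_4 = (-2.3284, -0.5000, 2.2929)

-2.328 -0.500 2.293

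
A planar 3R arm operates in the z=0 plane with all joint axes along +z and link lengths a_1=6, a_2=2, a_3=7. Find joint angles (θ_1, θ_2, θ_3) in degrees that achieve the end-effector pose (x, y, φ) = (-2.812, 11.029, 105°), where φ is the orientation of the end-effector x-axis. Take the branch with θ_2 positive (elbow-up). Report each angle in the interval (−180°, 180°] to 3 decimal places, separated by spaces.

90.010 150.015 -135.025

wrist centre = target − a_3·(cos φ, sin φ) = (-1.0003, 4.2675)
cos θ_2 = (19.2123−6²−2²)/(2·6·2) = -0.8662; θ_2 = 150.0150° (elbow-up)
β = atan2(4.2675,-1.0003) = 103.1915°; ψ = atan2(0.9995,4.2677) = 13.1818°
θ_1 = β − ψ = 90.0097°
θ_3 = φ − θ_1 − θ_2 = -135.0246° (wrapped to (-180°,180°])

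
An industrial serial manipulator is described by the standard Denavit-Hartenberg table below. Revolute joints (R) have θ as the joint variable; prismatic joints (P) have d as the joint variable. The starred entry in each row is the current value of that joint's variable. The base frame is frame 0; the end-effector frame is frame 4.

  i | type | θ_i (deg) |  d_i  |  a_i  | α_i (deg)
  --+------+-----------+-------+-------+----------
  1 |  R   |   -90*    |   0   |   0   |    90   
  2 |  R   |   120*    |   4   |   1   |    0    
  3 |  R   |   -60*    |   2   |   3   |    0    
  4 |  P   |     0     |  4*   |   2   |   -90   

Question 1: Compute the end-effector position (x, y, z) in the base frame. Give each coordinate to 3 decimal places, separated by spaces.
after link 1: o_1 = (0.0000, 0.0000, 0.0000)
after link 2: o_2 = (-4.0000, 0.5000, 0.8660)
after link 3: o_3 = (-6.0000, -1.0000, 3.4641)
after link 4: o_4 = (-10.0000, -2.0000, 5.1962)

-10.000 -2.000 5.196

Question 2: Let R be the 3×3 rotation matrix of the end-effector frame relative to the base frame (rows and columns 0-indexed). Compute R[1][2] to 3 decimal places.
End-effector z-axis (col 2 of R) = (-0.0000,0.8660,0.5000)
R[1][2] = 0.8660

0.866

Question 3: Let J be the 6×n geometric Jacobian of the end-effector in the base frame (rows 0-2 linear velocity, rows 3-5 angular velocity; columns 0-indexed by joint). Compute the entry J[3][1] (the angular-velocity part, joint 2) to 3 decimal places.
-1.000

axis z_1 = (-1.0000,-0.0000,0.0000); lever o_n−o_1 = (-10.0000,-2.0000,5.1962)
cross product → J_v[:, 1] = (-0.0000,5.1962,2.0000)
J_ω[:, 1] = z_1
entry J[3][1] = -1.0000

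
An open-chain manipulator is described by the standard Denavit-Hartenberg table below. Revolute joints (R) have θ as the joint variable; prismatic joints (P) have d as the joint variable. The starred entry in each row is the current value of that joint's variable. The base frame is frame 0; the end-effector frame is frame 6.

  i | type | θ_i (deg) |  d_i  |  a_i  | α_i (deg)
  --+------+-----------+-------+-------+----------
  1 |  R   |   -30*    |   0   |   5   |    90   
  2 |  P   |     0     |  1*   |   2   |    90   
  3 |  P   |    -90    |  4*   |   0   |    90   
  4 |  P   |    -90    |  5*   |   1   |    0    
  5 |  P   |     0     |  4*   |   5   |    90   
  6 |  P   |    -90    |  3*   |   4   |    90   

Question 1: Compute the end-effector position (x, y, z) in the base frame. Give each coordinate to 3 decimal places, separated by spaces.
after link 1: o_1 = (4.3301, -2.5000, 0.0000)
after link 2: o_2 = (5.5622, -4.3660, 0.0000)
after link 3: o_3 = (5.5622, -4.3660, -4.0000)
after link 4: o_4 = (1.2321, -1.8660, -3.0000)
after link 5: o_5 = (-2.2321, 0.1340, 2.0000)
after link 6: o_6 = (-0.2679, -4.4641, 2.0000)

-0.268 -4.464 2.000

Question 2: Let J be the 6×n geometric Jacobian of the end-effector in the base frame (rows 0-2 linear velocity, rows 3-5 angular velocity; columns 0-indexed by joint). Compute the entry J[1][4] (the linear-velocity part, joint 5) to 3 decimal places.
0.500

prismatic axis z_4 = (-0.8660,0.5000,-0.0000)
J_v[:, 4] = z_4; J_ω[:, 4] = (0,0,0)
entry J[1][4] = 0.5000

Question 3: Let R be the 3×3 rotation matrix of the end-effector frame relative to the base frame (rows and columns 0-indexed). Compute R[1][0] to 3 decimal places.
End-effector x-axis (col 0 of R) = (0.8660,-0.5000,0.0000)
R[1][0] = -0.5000

-0.500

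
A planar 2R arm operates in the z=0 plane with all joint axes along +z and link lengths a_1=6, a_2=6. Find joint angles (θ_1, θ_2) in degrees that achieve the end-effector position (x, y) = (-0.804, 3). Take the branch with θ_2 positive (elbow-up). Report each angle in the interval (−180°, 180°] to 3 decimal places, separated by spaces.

cos θ_2 = (9.6464−6²−6²)/(2·6·6) = -0.8660; θ_2 = 149.9996° (elbow-up)
β = atan2(3.0000,-0.8040) = 105.0027°; ψ = atan2(3.0000,0.8039) = 74.9998°
θ_1 = β − ψ = 30.0029°

30.003 150.000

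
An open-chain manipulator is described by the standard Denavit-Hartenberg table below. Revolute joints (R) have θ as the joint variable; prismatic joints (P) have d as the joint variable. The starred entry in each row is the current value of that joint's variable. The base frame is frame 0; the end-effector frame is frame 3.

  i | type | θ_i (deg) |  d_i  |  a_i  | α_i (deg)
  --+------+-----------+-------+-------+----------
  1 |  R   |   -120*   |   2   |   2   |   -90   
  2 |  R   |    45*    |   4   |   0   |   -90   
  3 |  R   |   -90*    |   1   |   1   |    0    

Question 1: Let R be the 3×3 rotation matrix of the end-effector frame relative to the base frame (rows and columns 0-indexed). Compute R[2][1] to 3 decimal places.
End-effector y-axis (col 1 of R) = (-0.3536,-0.6124,-0.7071)
R[2][1] = -0.7071

-0.707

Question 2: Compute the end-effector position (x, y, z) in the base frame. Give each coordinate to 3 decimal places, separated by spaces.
after link 1: o_1 = (-1.0000, -1.7321, 2.0000)
after link 2: o_2 = (2.4641, -3.7321, 2.0000)
after link 3: o_3 = (3.6837, -3.6197, 1.2929)

3.684 -3.620 1.293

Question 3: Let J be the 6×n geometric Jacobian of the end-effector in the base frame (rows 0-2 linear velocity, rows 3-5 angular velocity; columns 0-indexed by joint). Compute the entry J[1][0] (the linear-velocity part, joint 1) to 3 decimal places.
axis z_0 = ẑ; lever o_n−o_0 = (3.6837,-3.6197,1.2929)
cross product → J_v[:, 0] = (3.6197,3.6837,-0.0000)
J_ω[:, 0] = z_0
entry J[1][0] = 3.6837

3.684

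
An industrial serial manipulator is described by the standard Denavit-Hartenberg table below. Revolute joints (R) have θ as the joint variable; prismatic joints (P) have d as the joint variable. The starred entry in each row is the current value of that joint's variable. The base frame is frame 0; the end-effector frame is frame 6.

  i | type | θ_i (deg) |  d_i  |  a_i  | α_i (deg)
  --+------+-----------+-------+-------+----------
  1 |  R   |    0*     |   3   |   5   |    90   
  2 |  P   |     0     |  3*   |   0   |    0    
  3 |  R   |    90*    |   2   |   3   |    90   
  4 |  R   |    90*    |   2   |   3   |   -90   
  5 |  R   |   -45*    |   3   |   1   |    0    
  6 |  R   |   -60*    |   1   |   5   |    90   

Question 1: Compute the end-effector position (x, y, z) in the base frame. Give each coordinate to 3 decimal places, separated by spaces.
12.537 -7.413 2.000

after link 1: o_1 = (5.0000, 0.0000, 3.0000)
after link 2: o_2 = (5.0000, -3.0000, 3.0000)
after link 3: o_3 = (5.0000, -5.0000, 6.0000)
after link 4: o_4 = (7.0000, -8.0000, 6.0000)
after link 5: o_5 = (7.7071, -8.7071, 3.0000)
after link 6: o_6 = (12.5367, -7.4130, 2.0000)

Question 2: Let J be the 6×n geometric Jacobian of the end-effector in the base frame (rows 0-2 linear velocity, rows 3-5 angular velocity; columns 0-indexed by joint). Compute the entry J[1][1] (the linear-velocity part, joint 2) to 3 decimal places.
-1.000

prismatic axis z_1 = (0.0000,-1.0000,0.0000)
J_v[:, 1] = z_1; J_ω[:, 1] = (0,0,0)
entry J[1][1] = -1.0000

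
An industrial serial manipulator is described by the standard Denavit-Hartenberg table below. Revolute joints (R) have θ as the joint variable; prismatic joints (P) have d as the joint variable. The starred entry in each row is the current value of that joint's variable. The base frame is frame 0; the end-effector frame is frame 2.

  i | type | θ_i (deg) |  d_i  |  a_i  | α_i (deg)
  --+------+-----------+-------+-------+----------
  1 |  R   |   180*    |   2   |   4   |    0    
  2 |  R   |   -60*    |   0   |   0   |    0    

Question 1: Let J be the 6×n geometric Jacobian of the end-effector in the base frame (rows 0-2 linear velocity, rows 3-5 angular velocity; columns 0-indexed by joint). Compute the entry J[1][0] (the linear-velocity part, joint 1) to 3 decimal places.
axis z_0 = ẑ; lever o_n−o_0 = (-4.0000,0.0000,2.0000)
cross product → J_v[:, 0] = (-0.0000,-4.0000,0.0000)
J_ω[:, 0] = z_0
entry J[1][0] = -4.0000

-4.000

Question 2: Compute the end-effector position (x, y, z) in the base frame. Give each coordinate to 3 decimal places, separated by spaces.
-4.000 0.000 2.000

after link 1: o_1 = (-4.0000, 0.0000, 2.0000)
after link 2: o_2 = (-4.0000, 0.0000, 2.0000)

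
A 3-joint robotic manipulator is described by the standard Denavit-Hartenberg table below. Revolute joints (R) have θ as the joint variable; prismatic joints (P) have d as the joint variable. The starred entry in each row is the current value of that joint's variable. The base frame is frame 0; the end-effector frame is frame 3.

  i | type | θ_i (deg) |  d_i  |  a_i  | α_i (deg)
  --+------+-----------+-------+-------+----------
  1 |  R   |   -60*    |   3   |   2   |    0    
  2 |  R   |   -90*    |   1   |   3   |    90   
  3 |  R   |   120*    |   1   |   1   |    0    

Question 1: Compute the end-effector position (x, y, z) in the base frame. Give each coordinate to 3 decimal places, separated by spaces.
after link 1: o_1 = (1.0000, -1.7321, 3.0000)
after link 2: o_2 = (-1.5981, -3.2321, 4.0000)
after link 3: o_3 = (-1.6651, -2.1160, 4.8660)

-1.665 -2.116 4.866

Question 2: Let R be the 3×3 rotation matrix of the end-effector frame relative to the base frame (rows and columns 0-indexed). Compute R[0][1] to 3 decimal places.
0.750

End-effector y-axis (col 1 of R) = (0.7500,0.4330,-0.5000)
R[0][1] = 0.7500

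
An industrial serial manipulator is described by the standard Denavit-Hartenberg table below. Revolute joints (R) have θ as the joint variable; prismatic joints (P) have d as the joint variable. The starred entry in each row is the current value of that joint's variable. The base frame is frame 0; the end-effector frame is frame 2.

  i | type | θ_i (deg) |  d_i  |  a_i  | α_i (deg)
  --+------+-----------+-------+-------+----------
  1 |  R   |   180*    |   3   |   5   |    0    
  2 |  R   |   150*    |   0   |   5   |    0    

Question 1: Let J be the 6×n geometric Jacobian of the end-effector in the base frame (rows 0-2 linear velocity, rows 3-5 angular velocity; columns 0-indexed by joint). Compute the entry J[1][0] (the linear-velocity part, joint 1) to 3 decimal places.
axis z_0 = ẑ; lever o_n−o_0 = (-0.6699,-2.5000,3.0000)
cross product → J_v[:, 0] = (2.5000,-0.6699,0.0000)
J_ω[:, 0] = z_0
entry J[1][0] = -0.6699

-0.670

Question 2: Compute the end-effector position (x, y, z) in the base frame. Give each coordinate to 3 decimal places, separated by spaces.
-0.670 -2.500 3.000

after link 1: o_1 = (-5.0000, 0.0000, 3.0000)
after link 2: o_2 = (-0.6699, -2.5000, 3.0000)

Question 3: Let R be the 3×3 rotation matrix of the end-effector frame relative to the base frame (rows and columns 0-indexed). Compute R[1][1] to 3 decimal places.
0.866

End-effector y-axis (col 1 of R) = (0.5000,0.8660,0.0000)
R[1][1] = 0.8660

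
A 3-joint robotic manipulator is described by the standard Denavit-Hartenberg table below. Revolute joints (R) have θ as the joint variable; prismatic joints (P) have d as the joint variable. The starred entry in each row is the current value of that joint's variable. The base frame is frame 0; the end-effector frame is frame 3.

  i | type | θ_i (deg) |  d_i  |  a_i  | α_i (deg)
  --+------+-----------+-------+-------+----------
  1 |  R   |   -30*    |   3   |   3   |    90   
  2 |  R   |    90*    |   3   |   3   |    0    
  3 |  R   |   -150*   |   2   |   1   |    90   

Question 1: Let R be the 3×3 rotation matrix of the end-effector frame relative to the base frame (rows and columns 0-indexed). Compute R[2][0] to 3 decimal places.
-0.866

End-effector x-axis (col 0 of R) = (0.4330,-0.2500,-0.8660)
R[2][0] = -0.8660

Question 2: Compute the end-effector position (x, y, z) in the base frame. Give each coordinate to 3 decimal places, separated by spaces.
0.531 -6.080 5.134

after link 1: o_1 = (2.5981, -1.5000, 3.0000)
after link 2: o_2 = (1.0981, -4.0981, 6.0000)
after link 3: o_3 = (0.5311, -6.0801, 5.1340)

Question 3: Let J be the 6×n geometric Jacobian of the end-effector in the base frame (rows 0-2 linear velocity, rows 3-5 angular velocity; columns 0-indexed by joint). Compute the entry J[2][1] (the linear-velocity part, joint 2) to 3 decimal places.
0.500

axis z_1 = (-0.5000,-0.8660,0.0000); lever o_n−o_1 = (-2.0670,-4.5801,2.1340)
cross product → J_v[:, 1] = (-1.8481,1.0670,0.5000)
J_ω[:, 1] = z_1
entry J[2][1] = 0.5000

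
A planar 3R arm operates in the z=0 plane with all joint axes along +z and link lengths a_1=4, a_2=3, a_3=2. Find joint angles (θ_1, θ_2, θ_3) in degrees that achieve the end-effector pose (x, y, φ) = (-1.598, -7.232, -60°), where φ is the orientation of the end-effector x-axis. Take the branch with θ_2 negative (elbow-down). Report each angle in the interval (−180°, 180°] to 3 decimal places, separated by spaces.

-89.998 -60.003 90.001

wrist centre = target − a_3·(cos φ, sin φ) = (-2.5980, -5.4999)
cos θ_2 = (36.9990−4²−3²)/(2·4·3) = 0.5000; θ_2 = -60.0026° (elbow-down)
β = atan2(-5.4999,-2.5980) = -115.2846°; ψ = atan2(-2.5981,5.4999) = -25.2861°
θ_1 = β − ψ = -89.9985°
θ_3 = φ − θ_1 − θ_2 = 90.0011° (wrapped to (-180°,180°])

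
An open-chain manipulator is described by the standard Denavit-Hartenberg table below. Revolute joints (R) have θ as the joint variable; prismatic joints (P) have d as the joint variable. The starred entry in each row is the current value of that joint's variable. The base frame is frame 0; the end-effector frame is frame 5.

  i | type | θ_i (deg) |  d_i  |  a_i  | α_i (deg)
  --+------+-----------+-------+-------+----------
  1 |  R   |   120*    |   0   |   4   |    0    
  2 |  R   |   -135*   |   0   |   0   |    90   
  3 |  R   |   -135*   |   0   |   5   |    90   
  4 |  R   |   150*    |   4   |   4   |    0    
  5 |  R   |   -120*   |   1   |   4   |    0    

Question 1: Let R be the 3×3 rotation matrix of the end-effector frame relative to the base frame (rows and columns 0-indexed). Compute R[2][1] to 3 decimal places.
End-effector y-axis (col 1 of R) = (0.1174,-0.9280,0.3536)
R[2][1] = 0.3536

0.354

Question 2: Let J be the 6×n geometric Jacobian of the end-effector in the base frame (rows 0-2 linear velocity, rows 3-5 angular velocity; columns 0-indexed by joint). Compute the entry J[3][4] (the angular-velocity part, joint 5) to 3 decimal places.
-0.683

axis z_4 = (-0.6830,0.1830,0.7071); lever o_n−o_4 = (-3.5667,-1.1149,-1.7424)
cross product → J_v[:, 4] = (0.4694,-3.7121,1.4142)
J_ω[:, 4] = z_4
entry J[3][4] = -0.6830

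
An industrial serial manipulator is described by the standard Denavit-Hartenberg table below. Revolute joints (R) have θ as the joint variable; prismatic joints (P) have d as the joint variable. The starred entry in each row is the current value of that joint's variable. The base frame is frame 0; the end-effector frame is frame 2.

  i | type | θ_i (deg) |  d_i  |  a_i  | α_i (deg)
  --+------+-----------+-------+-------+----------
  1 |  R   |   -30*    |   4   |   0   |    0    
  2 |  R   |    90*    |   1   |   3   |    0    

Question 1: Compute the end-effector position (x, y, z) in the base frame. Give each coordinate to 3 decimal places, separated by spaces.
1.500 2.598 5.000

after link 1: o_1 = (0.0000, 0.0000, 4.0000)
after link 2: o_2 = (1.5000, 2.5981, 5.0000)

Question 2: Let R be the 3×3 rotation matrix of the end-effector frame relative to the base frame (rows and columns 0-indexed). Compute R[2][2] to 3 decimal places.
1.000

End-effector z-axis (col 2 of R) = (0.0000,0.0000,1.0000)
R[2][2] = 1.0000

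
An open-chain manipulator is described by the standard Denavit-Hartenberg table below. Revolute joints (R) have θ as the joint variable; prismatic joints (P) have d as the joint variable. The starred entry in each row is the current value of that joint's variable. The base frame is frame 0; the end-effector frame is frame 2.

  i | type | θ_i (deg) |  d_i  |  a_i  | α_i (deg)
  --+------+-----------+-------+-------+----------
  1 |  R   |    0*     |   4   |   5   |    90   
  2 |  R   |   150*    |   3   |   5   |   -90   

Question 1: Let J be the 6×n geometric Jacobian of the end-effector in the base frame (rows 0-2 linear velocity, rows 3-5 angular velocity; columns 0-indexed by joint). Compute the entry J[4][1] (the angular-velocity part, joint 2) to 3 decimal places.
-1.000

axis z_1 = (0.0000,-1.0000,0.0000); lever o_n−o_1 = (-4.3301,-3.0000,2.5000)
cross product → J_v[:, 1] = (-2.5000,-0.0000,-4.3301)
J_ω[:, 1] = z_1
entry J[4][1] = -1.0000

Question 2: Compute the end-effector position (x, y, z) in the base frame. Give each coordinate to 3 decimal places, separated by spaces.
after link 1: o_1 = (5.0000, 0.0000, 4.0000)
after link 2: o_2 = (0.6699, -3.0000, 6.5000)

0.670 -3.000 6.500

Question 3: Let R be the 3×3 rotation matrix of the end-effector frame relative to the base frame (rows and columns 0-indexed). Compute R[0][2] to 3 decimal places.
End-effector z-axis (col 2 of R) = (-0.5000,-0.0000,-0.8660)
R[0][2] = -0.5000

-0.500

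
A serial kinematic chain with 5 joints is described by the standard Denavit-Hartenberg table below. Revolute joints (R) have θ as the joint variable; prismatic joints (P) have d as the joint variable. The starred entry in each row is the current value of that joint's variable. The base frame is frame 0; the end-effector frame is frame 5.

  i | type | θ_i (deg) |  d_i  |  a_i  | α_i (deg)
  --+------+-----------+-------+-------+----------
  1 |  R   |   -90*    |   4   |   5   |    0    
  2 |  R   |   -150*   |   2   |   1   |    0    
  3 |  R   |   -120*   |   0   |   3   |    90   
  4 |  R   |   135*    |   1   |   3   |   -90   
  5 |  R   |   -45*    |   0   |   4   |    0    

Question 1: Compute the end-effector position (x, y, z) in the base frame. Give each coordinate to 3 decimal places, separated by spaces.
-1.621 -7.962 10.121

after link 1: o_1 = (0.0000, -5.0000, 4.0000)
after link 2: o_2 = (-0.5000, -4.1340, 6.0000)
after link 3: o_3 = (2.5000, -4.1340, 6.0000)
after link 4: o_4 = (0.3787, -5.1340, 8.1213)
after link 5: o_5 = (-1.6213, -7.9624, 10.1213)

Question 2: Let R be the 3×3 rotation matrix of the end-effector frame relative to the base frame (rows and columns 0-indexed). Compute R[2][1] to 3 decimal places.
0.500

End-effector y-axis (col 1 of R) = (-0.5000,0.7071,0.5000)
R[2][1] = 0.5000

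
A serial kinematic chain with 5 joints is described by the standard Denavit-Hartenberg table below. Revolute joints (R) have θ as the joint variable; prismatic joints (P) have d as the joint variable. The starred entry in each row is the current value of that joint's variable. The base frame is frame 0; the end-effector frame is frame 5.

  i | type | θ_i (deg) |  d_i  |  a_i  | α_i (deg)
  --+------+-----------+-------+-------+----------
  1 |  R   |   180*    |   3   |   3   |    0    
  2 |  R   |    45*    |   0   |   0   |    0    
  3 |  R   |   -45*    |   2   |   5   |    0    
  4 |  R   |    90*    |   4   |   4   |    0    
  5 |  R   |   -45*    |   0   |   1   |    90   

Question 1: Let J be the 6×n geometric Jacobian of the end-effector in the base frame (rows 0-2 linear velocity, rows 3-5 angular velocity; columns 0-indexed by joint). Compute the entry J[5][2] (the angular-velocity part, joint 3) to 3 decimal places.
axis z_2 = (0.0000,0.0000,1.0000); lever o_n−o_2 = (-5.7071,-4.7071,6.0000)
cross product → J_v[:, 2] = (4.7071,-5.7071,0.0000)
J_ω[:, 2] = z_2
entry J[5][2] = 1.0000

1.000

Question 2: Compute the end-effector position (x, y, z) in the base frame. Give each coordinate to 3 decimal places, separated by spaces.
-8.707 -4.707 9.000

after link 1: o_1 = (-3.0000, 0.0000, 3.0000)
after link 2: o_2 = (-3.0000, 0.0000, 3.0000)
after link 3: o_3 = (-8.0000, 0.0000, 5.0000)
after link 4: o_4 = (-8.0000, -4.0000, 9.0000)
after link 5: o_5 = (-8.7071, -4.7071, 9.0000)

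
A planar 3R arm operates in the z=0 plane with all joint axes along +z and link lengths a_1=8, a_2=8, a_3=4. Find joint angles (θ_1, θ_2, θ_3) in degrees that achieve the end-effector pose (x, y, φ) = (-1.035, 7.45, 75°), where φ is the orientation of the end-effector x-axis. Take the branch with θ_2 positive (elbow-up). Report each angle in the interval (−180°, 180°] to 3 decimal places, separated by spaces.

wrist centre = target − a_3·(cos φ, sin φ) = (-2.0703, 3.5863)
cos θ_2 = (17.1476−8²−8²)/(2·8·8) = -0.8660; θ_2 = 150.0011° (elbow-up)
β = atan2(3.5863,-2.0703) = 119.9967°; ψ = atan2(3.9999,1.0717) = 75.0005°
θ_1 = β − ψ = 44.9962°
θ_3 = φ − θ_1 − θ_2 = -119.9973° (wrapped to (-180°,180°])

44.996 150.001 -119.997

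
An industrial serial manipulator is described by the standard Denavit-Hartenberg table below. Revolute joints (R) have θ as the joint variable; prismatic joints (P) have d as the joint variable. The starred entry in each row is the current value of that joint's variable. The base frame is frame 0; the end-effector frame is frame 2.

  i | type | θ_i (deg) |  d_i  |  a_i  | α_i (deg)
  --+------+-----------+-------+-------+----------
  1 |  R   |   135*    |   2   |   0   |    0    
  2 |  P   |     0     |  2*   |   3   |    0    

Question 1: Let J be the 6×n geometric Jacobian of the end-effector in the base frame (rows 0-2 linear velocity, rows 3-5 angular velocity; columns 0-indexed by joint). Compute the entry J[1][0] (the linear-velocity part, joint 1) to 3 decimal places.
axis z_0 = ẑ; lever o_n−o_0 = (-2.1213,2.1213,4.0000)
cross product → J_v[:, 0] = (-2.1213,-2.1213,0.0000)
J_ω[:, 0] = z_0
entry J[1][0] = -2.1213

-2.121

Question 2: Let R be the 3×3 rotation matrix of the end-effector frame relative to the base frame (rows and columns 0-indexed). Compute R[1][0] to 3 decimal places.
0.707

End-effector x-axis (col 0 of R) = (-0.7071,0.7071,0.0000)
R[1][0] = 0.7071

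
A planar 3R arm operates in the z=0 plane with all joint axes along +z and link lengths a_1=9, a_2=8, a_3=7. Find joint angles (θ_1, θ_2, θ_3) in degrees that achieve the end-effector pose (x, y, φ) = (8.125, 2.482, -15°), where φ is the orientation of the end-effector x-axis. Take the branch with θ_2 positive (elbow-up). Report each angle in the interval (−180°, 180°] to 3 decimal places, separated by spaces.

9.764 149.998 -174.762

wrist centre = target − a_3·(cos φ, sin φ) = (1.3635, 4.2937)
cos θ_2 = (20.2953−9²−8²)/(2·9·8) = -0.8660; θ_2 = 149.9976° (elbow-up)
β = atan2(4.2937,1.3635) = 72.3822°; ψ = atan2(4.0003,2.0720) = 62.6179°
θ_1 = β − ψ = 9.7643°
θ_3 = φ − θ_1 − θ_2 = -174.7619° (wrapped to (-180°,180°])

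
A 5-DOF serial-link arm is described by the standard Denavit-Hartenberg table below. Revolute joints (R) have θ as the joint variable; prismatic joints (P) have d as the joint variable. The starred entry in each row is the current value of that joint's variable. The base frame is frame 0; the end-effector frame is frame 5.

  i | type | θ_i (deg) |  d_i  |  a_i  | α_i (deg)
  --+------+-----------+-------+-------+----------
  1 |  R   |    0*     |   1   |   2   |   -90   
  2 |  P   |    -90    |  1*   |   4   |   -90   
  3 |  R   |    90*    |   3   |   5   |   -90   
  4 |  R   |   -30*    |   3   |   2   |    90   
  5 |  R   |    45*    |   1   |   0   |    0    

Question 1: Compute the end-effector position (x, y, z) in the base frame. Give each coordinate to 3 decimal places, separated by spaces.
6.866 -5.232 2.000

after link 1: o_1 = (2.0000, 0.0000, 1.0000)
after link 2: o_2 = (2.0000, 1.0000, 5.0000)
after link 3: o_3 = (5.0000, -4.0000, 5.0000)
after link 4: o_4 = (6.0000, -5.7321, 2.0000)
after link 5: o_5 = (6.8660, -5.2321, 2.0000)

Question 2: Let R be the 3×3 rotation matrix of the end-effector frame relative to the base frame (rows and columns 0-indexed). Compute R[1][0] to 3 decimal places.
-0.612

End-effector x-axis (col 0 of R) = (0.3536,-0.6124,-0.7071)
R[1][0] = -0.6124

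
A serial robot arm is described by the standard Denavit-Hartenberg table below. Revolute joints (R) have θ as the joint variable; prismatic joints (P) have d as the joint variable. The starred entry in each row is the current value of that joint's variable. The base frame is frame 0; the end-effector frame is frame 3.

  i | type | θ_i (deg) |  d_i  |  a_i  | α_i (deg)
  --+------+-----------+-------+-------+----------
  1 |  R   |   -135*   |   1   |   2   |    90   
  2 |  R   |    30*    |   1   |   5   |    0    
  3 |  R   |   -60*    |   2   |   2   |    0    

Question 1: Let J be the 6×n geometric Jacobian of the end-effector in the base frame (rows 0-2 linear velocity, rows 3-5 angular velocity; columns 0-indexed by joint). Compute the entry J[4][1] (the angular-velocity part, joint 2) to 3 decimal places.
axis z_1 = (-0.7071,0.7071,0.0000); lever o_n−o_1 = (-6.4079,-2.1653,1.5000)
cross product → J_v[:, 1] = (1.0607,1.0607,6.0622)
J_ω[:, 1] = z_1
entry J[4][1] = 0.7071

0.707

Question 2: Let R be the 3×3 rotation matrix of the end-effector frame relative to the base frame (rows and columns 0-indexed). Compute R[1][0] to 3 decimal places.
-0.612

End-effector x-axis (col 0 of R) = (-0.6124,-0.6124,-0.5000)
R[1][0] = -0.6124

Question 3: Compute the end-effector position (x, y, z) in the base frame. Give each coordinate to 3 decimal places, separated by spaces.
after link 1: o_1 = (-1.4142, -1.4142, 1.0000)
after link 2: o_2 = (-5.1832, -3.7690, 3.5000)
after link 3: o_3 = (-7.8221, -3.5795, 2.5000)

-7.822 -3.580 2.500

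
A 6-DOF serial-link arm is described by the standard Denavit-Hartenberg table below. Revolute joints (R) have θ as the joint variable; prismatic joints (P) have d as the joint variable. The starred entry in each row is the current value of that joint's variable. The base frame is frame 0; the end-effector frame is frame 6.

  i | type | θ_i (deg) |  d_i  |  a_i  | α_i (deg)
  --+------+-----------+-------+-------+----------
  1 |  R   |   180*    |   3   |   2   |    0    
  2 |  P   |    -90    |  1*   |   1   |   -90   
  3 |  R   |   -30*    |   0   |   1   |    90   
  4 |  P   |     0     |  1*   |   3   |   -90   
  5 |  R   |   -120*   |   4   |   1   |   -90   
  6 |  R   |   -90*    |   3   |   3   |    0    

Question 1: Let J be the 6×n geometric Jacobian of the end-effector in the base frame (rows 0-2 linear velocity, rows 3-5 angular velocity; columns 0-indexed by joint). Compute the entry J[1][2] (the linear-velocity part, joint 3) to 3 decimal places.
axis z_2 = (-1.0000,0.0000,0.0000); lever o_n−o_2 = (-7.0000,3.5981,5.9641)
cross product → J_v[:, 2] = (0.0000,5.9641,-3.5981)
J_ω[:, 2] = z_2
entry J[1][2] = 5.9641

5.964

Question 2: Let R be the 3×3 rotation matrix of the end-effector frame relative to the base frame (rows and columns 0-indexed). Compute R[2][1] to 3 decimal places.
0.500

End-effector y-axis (col 1 of R) = (0.0000,-0.8660,0.5000)
R[2][1] = 0.5000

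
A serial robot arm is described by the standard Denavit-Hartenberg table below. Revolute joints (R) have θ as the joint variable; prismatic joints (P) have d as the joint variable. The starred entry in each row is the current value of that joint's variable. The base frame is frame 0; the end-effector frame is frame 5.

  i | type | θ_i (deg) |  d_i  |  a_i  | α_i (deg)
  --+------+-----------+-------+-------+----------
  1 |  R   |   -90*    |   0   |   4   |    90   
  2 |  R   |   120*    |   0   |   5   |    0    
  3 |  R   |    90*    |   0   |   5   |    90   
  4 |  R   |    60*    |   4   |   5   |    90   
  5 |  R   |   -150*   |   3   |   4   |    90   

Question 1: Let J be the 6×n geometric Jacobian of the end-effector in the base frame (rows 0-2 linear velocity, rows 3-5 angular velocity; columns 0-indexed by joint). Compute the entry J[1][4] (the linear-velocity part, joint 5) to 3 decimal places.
-0.866

axis z_4 = (0.5000,0.7500,-0.4330); lever o_n−o_4 = (4.5000,-0.2500,-2.1651)
cross product → J_v[:, 4] = (-1.7321,-0.8660,-3.5000)
J_ω[:, 4] = z_4
entry J[1][4] = -0.8660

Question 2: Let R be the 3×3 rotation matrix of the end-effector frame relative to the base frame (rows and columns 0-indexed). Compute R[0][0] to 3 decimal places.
0.750

End-effector x-axis (col 0 of R) = (0.7500,-0.6250,-0.2165)
R[0][0] = 0.7500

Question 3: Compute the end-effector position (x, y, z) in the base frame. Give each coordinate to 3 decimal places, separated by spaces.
after link 1: o_1 = (0.0000, -4.0000, 0.0000)
after link 2: o_2 = (0.0000, -1.5000, 4.3301)
after link 3: o_3 = (-0.0000, 2.8301, 1.8301)
after link 4: o_4 = (-4.3301, 6.9952, 4.0442)
after link 5: o_5 = (0.1699, 6.7452, 1.8792)

0.170 6.745 1.879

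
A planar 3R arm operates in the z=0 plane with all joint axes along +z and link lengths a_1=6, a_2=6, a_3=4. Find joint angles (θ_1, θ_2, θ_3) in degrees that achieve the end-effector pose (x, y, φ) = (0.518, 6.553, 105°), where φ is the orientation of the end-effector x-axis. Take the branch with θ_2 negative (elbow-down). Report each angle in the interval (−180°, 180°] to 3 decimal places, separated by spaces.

wrist centre = target − a_3·(cos φ, sin φ) = (1.5533, 2.6893)
cos θ_2 = (9.6450−6²−6²)/(2·6·6) = -0.8660; θ_2 = -150.0019° (elbow-down)
β = atan2(2.6893,1.5533) = 59.9903°; ψ = atan2(-2.9998,0.8037) = -75.0009°
θ_1 = β − ψ = 134.9912°
θ_3 = φ − θ_1 − θ_2 = 120.0107° (wrapped to (-180°,180°])

134.991 -150.002 120.011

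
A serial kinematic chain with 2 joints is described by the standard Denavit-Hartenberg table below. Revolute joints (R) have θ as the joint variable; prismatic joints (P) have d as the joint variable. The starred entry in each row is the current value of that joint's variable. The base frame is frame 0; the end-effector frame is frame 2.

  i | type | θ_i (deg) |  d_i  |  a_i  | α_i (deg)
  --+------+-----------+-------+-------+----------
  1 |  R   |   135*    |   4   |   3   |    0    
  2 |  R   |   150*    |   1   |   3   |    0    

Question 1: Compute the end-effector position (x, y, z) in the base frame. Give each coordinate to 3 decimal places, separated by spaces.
after link 1: o_1 = (-2.1213, 2.1213, 4.0000)
after link 2: o_2 = (-1.3449, -0.7765, 5.0000)

-1.345 -0.776 5.000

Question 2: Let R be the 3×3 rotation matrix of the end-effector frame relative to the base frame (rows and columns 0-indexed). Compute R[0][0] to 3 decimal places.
End-effector x-axis (col 0 of R) = (0.2588,-0.9659,0.0000)
R[0][0] = 0.2588

0.259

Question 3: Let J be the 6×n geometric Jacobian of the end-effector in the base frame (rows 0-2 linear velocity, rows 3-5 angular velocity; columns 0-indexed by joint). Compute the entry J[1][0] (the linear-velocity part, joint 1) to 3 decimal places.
axis z_0 = ẑ; lever o_n−o_0 = (-1.3449,-0.7765,5.0000)
cross product → J_v[:, 0] = (0.7765,-1.3449,0.0000)
J_ω[:, 0] = z_0
entry J[1][0] = -1.3449

-1.345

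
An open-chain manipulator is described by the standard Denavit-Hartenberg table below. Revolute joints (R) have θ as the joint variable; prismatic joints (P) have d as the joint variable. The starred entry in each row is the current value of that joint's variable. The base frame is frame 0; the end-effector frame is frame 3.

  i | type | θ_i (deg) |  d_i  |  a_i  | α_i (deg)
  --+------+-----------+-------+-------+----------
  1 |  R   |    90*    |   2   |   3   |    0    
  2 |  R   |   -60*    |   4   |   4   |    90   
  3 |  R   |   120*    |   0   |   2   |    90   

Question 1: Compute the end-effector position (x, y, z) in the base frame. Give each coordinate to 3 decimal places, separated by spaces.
after link 1: o_1 = (0.0000, 3.0000, 2.0000)
after link 2: o_2 = (3.4641, 5.0000, 6.0000)
after link 3: o_3 = (2.5981, 4.5000, 7.7321)

2.598 4.500 7.732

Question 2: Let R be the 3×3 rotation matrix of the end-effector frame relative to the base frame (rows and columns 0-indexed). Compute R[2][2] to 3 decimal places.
End-effector z-axis (col 2 of R) = (0.7500,0.4330,0.5000)
R[2][2] = 0.5000

0.500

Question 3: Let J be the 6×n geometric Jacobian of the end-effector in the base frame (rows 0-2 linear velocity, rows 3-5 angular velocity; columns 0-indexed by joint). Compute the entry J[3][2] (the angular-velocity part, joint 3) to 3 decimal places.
0.500

axis z_2 = (0.5000,-0.8660,0.0000); lever o_n−o_2 = (-0.8660,-0.5000,1.7321)
cross product → J_v[:, 2] = (-1.5000,-0.8660,-1.0000)
J_ω[:, 2] = z_2
entry J[3][2] = 0.5000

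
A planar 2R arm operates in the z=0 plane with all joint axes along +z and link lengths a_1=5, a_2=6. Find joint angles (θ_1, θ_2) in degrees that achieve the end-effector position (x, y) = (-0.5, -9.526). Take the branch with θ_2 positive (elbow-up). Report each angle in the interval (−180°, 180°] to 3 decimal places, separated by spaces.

cos θ_2 = (90.9947−5²−6²)/(2·5·6) = 0.4999; θ_2 = 60.0059° (elbow-up)
β = atan2(-9.5260,-0.5000) = -93.0046°; ψ = atan2(5.1965,7.9995) = 33.0078°
θ_1 = β − ψ = -126.0124°

-126.012 60.006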